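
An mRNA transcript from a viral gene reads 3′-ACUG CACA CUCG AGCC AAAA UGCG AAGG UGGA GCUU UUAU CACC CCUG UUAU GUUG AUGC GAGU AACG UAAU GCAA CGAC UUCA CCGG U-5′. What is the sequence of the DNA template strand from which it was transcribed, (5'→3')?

5'-TGACGTGTGAGCTCGGTTTTACGCTTCCACCTCGAAAATAGTGGGGACAATACAACTACGCTCATTGCATTACGTTGCTGAAGTGGCCA-3'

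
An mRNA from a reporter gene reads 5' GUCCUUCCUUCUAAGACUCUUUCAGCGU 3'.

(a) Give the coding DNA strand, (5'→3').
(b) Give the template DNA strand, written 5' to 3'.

(a) The coding strand matches the mRNA with U→T.
(b) The template strand is the reverse complement of the coding strand.

(a) 5'-GTCCTTCCTTCTAAGACTCTTTCAGCGT-3'
(b) 5′-ACGCTGAAAGAGTCTTAGAAGGAAGGAC-3′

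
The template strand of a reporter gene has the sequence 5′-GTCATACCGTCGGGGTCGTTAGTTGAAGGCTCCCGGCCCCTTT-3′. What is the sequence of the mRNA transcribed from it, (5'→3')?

RNA polymerase reads the template 3'→5' and synthesizes mRNA 5'→3' by base-pairing (A→U, T→A, G↔C). The complement of the template is CAGTATGGCAGCCCCAGCAATCAACTTCCGAGGGCCGGGGAAA; antiparallel, so 5'→3' the coding strand is AAAGGGGCCGGGAGCCTTCAACTAACGACCCCGACGGTATGAC. Replace T with U for the mRNA.

5'-AAAGGGGCCGGGAGCCUUCAACUAACGACCCCGACGGUAUGAC-3'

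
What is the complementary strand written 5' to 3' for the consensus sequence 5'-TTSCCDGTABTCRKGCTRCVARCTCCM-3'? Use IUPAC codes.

5'-KGGAGYTBGYAGCMYGAVTACHGGSAA-3'

Standard pairs A↔T, G↔C; ambiguity codes pair R↔Y, M↔K, S↔S, B↔V, D↔H. Complement (AASGGHCATVAGYMCGAYGBTYGAGGK), then reverse for 5'→3'.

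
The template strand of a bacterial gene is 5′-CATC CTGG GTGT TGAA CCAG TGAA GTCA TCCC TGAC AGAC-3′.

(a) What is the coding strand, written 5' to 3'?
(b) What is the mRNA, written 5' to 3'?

(a) The coding strand is the reverse complement of the template: complement GTAGGACCCACAACTTGGTCACTTCAGTAGGGACTGTCTG, then reverse.
(b) mRNA has the coding-strand sequence with T→U.

(a) 5'-GTCTGTCAGGGATGACTTCACTGGTTCAACACCCAGGATG-3'
(b) 5'-GUCUGUCAGGGAUGACUUCACUGGUUCAACACCCAGGAUG-3'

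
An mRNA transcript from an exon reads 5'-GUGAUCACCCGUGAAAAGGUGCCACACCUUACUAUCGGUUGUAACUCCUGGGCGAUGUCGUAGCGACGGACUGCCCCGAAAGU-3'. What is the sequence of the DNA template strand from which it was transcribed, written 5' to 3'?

5'-ACTTTCGGGGCAGTCCGTCGCTACGACATCGCCCAGGAGTTACAACCGATAGTAAGGTGTGGCACCTTTTCACGGGTGATCAC-3'

Replace U with T to get the coding DNA strand: GTGATCACCCGTGAAAAGGTGCCACACCTTACTATCGGTTGTAACTCCTGGGCGATGTCGTAGCGACGGACTGCCCCGAAAGT. The template strand is its reverse complement (complement CACTAGTGGGCACTTTTCCACGGTGTGGAATGATAGCCAACATTGAGGACCCGCTACAGCATCGCTGCCTGACGGGGCTTTCA, then reverse).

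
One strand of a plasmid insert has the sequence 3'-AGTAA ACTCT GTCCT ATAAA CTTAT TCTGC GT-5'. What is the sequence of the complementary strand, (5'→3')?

The strand is given 3'→5', so its complement runs 5'→3' in the same left-to-right order: pair each base A↔T, G↔C.

5'-TCATTTGAGACAGGATATTTGAATAAGACGCA-3'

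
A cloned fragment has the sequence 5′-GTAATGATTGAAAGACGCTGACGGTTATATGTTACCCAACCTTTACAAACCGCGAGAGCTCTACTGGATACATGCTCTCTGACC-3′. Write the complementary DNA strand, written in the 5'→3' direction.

The complement of GTAATGATTGAAAGACGCTGACGGTTATATGTTACCCAACCTTTACAAACCGCGAGAGCTCTACTGGATACATGCTCTCTGACC is CATTACTAACTTTCTGCGACTGCCAATATACAATGGGTTGGAAATGTTTGGCGCTCTCGAGATGACCTATGTACGAGAGACTGG (A↔T, G↔C). DNA strands are antiparallel, so the complementary strand runs 3'→5'; reversing gives the 5'→3' form.

5'-GGTCAGAGAGCATGTATCCAGTAGAGCTCTCGCGGTTTGTAAAGGTTGGGTAACATATAACCGTCAGCGTCTTTCAATCATTAC-3'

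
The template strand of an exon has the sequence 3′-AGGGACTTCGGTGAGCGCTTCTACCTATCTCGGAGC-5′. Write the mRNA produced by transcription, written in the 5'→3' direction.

Reading the template 3'→5' as shown, RNA polymerase pairs each base (A→U, T→A, G↔C) to build mRNA 5'→3' directly.

5'-UCCCUGAAGCCACUCGCGAAGAUGGAUAGAGCCUCG-3'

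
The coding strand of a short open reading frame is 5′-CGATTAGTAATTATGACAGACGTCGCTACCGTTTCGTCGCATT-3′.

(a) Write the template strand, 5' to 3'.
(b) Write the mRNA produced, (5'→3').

(a) The template strand is the reverse complement of the coding strand: complement GCTAATCATTAATACTGTCTGCAGCGATGGCAAAGCAGCGTAA, then reverse.
(b) mRNA matches the coding strand with T→U.

(a) 5'-AATGCGACGAAACGGTAGCGACGTCTGTCATAATTACTAATCG-3'
(b) 5′-CGAUUAGUAAUUAUGACAGACGUCGCUACCGUUUCGUCGCAUU-3′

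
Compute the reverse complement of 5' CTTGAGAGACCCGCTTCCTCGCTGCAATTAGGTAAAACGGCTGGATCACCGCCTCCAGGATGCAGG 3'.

Complement each base (A↔T, G↔C): GAACTCTCTGGGCGAAGGAGCGACGTTAATCCATTTTGCCGACCTAGTGGCGGAGGTCCTACGTCC. Then reverse.

5'-CCTGCATCCTGGAGGCGGTGATCCAGCCGTTTTACCTAATTGCAGCGAGGAAGCGGGTCTCTCAAG-3'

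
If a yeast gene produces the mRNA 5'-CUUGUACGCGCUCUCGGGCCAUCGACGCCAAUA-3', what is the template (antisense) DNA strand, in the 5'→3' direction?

5′-TATTGGCGTCGATGGCCCGAGAGCGCGTACAAG-3′

Replace U with T to get the coding DNA strand: CTTGTACGCGCTCTCGGGCCATCGACGCCAATA. The template strand is its reverse complement (complement GAACATGCGCGAGAGCCCGGTAGCTGCGGTTAT, then reverse).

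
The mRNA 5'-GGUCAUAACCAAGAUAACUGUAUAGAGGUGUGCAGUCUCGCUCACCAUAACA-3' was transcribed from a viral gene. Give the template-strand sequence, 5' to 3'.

Replace U with T to get the coding DNA strand: GGTCATAACCAAGATAACTGTATAGAGGTGTGCAGTCTCGCTCACCATAACA. The template strand is its reverse complement (complement CCAGTATTGGTTCTATTGACATATCTCCACACGTCAGAGCGAGTGGTATTGT, then reverse).

5′-TGTTATGGTGAGCGAGACTGCACACCTCTATACAGTTATCTTGGTTATGACC-3′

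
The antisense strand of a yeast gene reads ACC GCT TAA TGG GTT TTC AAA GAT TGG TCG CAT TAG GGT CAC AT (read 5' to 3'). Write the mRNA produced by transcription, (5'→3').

The mRNA has the sequence of the coding strand (reverse complement of the template) with T→U. Reverse complement of ACCGCTTAATGGGTTTTCAAAGATTGGTCGCATTAGGGTCACAT is ATGTGACCCTAATGCGACCAATCTTTGAAAACCCATTAAGCGGT; then T→U.

5'-AUGUGACCCUAAUGCGACCAAUCUUUGAAAACCCAUUAAGCGGU-3'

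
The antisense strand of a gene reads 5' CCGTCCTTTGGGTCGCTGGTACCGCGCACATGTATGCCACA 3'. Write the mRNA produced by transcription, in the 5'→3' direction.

5′-UGUGGCAUACAUGUGCGCGGUACCAGCGACCCAAAGGACGG-3′

The mRNA has the sequence of the coding strand (reverse complement of the template) with T→U. Reverse complement of CCGTCCTTTGGGTCGCTGGTACCGCGCACATGTATGCCACA is TGTGGCATACATGTGCGCGGTACCAGCGACCCAAAGGACGG; then T→U.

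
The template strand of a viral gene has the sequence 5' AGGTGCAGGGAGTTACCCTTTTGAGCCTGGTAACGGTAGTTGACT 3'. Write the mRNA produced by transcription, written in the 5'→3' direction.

5'-AGUCAACUACCGUUACCAGGCUCAAAAGGGUAACUCCCUGCACCU-3'

RNA polymerase reads the template 3'→5' and synthesizes mRNA 5'→3' by base-pairing (A→U, T→A, G↔C). The complement of the template is TCCACGTCCCTCAATGGGAAAACTCGGACCATTGCCATCAACTGA; antiparallel, so 5'→3' the coding strand is AGTCAACTACCGTTACCAGGCTCAAAAGGGTAACTCCCTGCACCT. Replace T with U for the mRNA.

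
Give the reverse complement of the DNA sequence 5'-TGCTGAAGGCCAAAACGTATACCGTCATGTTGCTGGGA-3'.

Complement each base (A↔T, G↔C): ACGACTTCCGGTTTTGCATATGGCAGTACAACGACCCT. Then reverse.

5'-TCCCAGCAACATGACGGTATACGTTTTGGCCTTCAGCA-3'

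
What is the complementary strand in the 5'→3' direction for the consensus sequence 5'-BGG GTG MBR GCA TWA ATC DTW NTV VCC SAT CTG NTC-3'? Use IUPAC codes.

5'-GANCAGATSGGBBANWAHGATTWATGCYVKCACCCV-3'

Standard pairs A↔T, G↔C; ambiguity codes pair R↔Y, M↔K, W↔W, S↔S, B↔V, D↔H, N↔N. Complement (VCCCACKVYCGTAWTTAGHAWNABBGGSTAGACNAG), then reverse for 5'→3'.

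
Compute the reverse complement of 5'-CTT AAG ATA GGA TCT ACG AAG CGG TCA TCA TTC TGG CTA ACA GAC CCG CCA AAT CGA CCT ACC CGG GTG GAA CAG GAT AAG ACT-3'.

Reading the sequence 3'→5' and pairing each base (A↔T, G↔C) gives the reverse complement directly.

5'-AGTCTTATCCTGTTCCACCCGGGTAGGTCGATTTGGCGGGTCTGTTAGCCAGAATGATGACCGCTTCGTAGATCCTATCTTAAG-3'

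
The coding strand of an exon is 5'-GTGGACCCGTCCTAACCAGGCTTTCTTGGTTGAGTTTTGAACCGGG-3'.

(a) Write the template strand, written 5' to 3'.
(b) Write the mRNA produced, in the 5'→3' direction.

(a) 5′-CCCGGTTCAAAACTCAACCAAGAAAGCCTGGTTAGGACGGGTCCAC-3′
(b) 5'-GUGGACCCGUCCUAACCAGGCUUUCUUGGUUGAGUUUUGAACCGGG-3'

(a) The template strand is the reverse complement of the coding strand: complement CACCTGGGCAGGATTGGTCCGAAAGAACCAACTCAAAACTTGGCCC, then reverse.
(b) mRNA matches the coding strand with T→U.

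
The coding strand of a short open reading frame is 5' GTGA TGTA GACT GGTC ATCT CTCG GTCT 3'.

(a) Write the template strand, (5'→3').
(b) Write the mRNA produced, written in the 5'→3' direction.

(a) The template strand is the reverse complement of the coding strand: complement CACTACATCTGACCAGTAGAGAGCCAGA, then reverse.
(b) mRNA matches the coding strand with T→U.

(a) 5′-AGACCGAGAGATGACCAGTCTACATCAC-3′
(b) 5′-GUGAUGUAGACUGGUCAUCUCUCGGUCU-3′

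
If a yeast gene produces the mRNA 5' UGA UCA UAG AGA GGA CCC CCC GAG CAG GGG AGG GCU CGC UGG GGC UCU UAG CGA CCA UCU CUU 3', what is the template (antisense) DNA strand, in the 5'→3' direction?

5'-AAGAGATGGTCGCTAAGAGCCCCAGCGAGCCCTCCCCTGCTCGGGGGGTCCTCTCTATGATCA-3'

Replace U with T to get the coding DNA strand: TGATCATAGAGAGGACCCCCCGAGCAGGGGAGGGCTCGCTGGGGCTCTTAGCGACCATCTCTT. The template strand is its reverse complement (complement ACTAGTATCTCTCCTGGGGGGCTCGTCCCCTCCCGAGCGACCCCGAGAATCGCTGGTAGAGAA, then reverse).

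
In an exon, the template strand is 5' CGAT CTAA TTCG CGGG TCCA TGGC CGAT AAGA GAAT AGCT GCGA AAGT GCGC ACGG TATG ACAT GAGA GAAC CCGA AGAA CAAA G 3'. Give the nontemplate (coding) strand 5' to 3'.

The coding strand is complementary and antiparallel to the template: take the complement (A↔T, G↔C) and reverse.

5'-CTTTGTTCTTCGGGTTCTCTCATGTCATACCGTGCGCACTTTCGCAGCTATTCTCTTATCGGCCATGGACCCGCGAATTAGATCG-3'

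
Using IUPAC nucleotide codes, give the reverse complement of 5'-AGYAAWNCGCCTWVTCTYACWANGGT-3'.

Standard pairs A↔T, G↔C; ambiguity codes pair Y↔R, W↔W, V↔B, N↔N. Complement (TCRTTWNGCGGAWBAGARTGWTNCCA), then reverse for 5'→3'.

5'-ACCNTWGTRAGABWAGGCGNWTTRCT-3'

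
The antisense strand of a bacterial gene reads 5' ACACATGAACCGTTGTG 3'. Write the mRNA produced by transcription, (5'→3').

RNA polymerase reads the template 3'→5' and synthesizes mRNA 5'→3' by base-pairing (A→U, T→A, G↔C). The complement of the template is TGTGTACTTGGCAACAC; antiparallel, so 5'→3' the coding strand is CACAACGGTTCATGTGT. Replace T with U for the mRNA.

5'-CACAACGGUUCAUGUGU-3'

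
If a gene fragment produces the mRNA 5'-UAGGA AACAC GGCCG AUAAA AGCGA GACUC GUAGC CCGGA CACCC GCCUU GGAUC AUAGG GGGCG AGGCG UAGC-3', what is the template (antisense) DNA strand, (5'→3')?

5′-GCTACGCCTCGCCCCCTATGATCCAAGGCGGGTGTCCGGGCTACGAGTCTCGCTTTTATCGGCCGTGTTTCCTA-3′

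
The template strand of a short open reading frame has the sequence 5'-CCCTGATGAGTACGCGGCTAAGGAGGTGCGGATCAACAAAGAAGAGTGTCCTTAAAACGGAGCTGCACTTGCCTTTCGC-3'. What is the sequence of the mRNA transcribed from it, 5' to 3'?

5′-GCGAAAGGCAAGUGCAGCUCCGUUUUAAGGACACUCUUCUUUGUUGAUCCGCACCUCCUUAGCCGCGUACUCAUCAGGG-3′

The mRNA has the sequence of the coding strand (reverse complement of the template) with T→U. Reverse complement of CCCTGATGAGTACGCGGCTAAGGAGGTGCGGATCAACAAAGAAGAGTGTCCTTAAAACGGAGCTGCACTTGCCTTTCGC is GCGAAAGGCAAGTGCAGCTCCGTTTTAAGGACACTCTTCTTTGTTGATCCGCACCTCCTTAGCCGCGTACTCATCAGGG; then T→U.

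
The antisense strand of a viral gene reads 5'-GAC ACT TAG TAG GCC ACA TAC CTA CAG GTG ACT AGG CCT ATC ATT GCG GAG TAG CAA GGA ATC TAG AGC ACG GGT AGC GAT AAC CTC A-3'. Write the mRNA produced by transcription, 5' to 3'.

5'-UGAGGUUAUCGCUACCCGUGCUCUAGAUUCCUUGCUACUCCGCAAUGAUAGGCCUAGUCACCUGUAGGUAUGUGGCCUACUAAGUGUC-3'

RNA polymerase reads the template 3'→5' and synthesizes mRNA 5'→3' by base-pairing (A→U, T→A, G↔C). The complement of the template is CTGTGAATCATCCGGTGTATGGATGTCCACTGATCCGGATAGTAACGCCTCATCGTTCCTTAGATCTCGTGCCCATCGCTATTGGAGT; antiparallel, so 5'→3' the coding strand is TGAGGTTATCGCTACCCGTGCTCTAGATTCCTTGCTACTCCGCAATGATAGGCCTAGTCACCTGTAGGTATGTGGCCTACTAAGTGTC. Replace T with U for the mRNA.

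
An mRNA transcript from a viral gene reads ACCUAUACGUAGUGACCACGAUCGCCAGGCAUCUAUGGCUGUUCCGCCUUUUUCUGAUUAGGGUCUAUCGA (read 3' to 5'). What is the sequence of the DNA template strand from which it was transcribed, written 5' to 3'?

5′-TGGATATGCATCACTGGTGCTAGCGGTCCGTAGATACCGACAAGGCGGAAAAAGACTAATCCCAGATAGCT-3′

Written 5'→3' the mRNA is AGCUAUCUGGGAUUAGUCUUUUUCCGCCUUGUCGGUAUCUACGGACCGCUAGCACCAGUGAUGCAUAUCCA, so the coding DNA strand is AGCTATCTGGGATTAGTCTTTTTCCGCCTTGTCGGTATCTACGGACCGCTAGCACCAGTGATGCATATCCA. The template is its reverse complement.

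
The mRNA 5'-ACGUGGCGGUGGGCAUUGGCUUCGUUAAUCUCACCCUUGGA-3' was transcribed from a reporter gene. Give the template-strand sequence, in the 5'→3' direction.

5′-TCCAAGGGTGAGATTAACGAAGCCAATGCCCACCGCCACGT-3′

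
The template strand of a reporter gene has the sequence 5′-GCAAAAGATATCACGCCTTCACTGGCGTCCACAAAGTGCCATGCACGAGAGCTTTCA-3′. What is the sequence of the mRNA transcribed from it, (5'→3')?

5'-UGAAAGCUCUCGUGCAUGGCACUUUGUGGACGCCAGUGAAGGCGUGAUAUCUUUUGC-3'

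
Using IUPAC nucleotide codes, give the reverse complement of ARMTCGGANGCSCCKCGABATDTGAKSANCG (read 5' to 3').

5'-CGNTSMTCAHATVTCGMGGSGCNTCCGAKYT-3'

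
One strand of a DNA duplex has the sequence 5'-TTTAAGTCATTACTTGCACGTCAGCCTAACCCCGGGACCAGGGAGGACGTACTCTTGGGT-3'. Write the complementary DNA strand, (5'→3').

5'-ACCCAAGAGTACGTCCTCCCTGGTCCCGGGGTTAGGCTGACGTGCAAGTAATGACTTAAA-3'

Pairing A↔T and G↔C gives AAATTCAGTAATGAACGTGCAGTCGGATTGGGGCCCTGGTCCCTCCTGCATGAGAACCCA, running 3'→5'. Reverse for the 5'→3' convention.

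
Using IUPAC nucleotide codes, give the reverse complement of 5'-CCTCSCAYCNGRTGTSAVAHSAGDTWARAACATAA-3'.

5′-TTATGTTYTWAHCTSDTBTSACAYCNGRTGSGAGG-3′

Standard pairs A↔T, G↔C; ambiguity codes pair R↔Y, W↔W, S↔S, D↔H, V↔B, N↔N. Complement (GGAGSGTRGNCYACASTBTDSTCHAWTYTTGTATT), then reverse for 5'→3'.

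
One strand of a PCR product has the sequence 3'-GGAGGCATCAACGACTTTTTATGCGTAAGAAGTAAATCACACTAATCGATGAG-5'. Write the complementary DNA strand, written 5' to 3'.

The strand is given 3'→5', so its complement runs 5'→3' in the same left-to-right order: pair each base A↔T, G↔C.

5'-CCTCCGTAGTTGCTGAAAAATACGCATTCTTCATTTAGTGTGATTAGCTACTC-3'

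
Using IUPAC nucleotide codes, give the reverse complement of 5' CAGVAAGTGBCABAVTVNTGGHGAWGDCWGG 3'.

Standard pairs A↔T, G↔C; ambiguity codes pair W↔W, B↔V, D↔H, N↔N. Complement (GTCBTTCACVGTVTBABNACCDCTWCHGWCC), then reverse for 5'→3'.

5'-CCWGHCWTCDCCANBABTVTGVCACTTBCTG-3'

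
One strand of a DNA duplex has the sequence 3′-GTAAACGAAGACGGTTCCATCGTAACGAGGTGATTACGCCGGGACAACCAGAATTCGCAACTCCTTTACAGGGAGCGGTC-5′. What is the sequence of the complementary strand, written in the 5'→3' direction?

The strand is given 3'→5', so its complement runs 5'→3' in the same left-to-right order: pair each base A↔T, G↔C.

5′-CATTTGCTTCTGCCAAGGTAGCATTGCTCCACTAATGCGGCCCTGTTGGTCTTAAGCGTTGAGGAAATGTCCCTCGCCAG-3′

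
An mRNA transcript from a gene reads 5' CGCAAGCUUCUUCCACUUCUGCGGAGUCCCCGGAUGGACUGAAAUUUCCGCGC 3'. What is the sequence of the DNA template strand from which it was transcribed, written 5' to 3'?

5′-GCGCGGAAATTTCAGTCCATCCGGGGACTCCGCAGAAGTGGAAGAAGCTTGCG-3′

Replace U with T to get the coding DNA strand: CGCAAGCTTCTTCCACTTCTGCGGAGTCCCCGGATGGACTGAAATTTCCGCGC. The template strand is its reverse complement (complement GCGTTCGAAGAAGGTGAAGACGCCTCAGGGGCCTACCTGACTTTAAAGGCGCG, then reverse).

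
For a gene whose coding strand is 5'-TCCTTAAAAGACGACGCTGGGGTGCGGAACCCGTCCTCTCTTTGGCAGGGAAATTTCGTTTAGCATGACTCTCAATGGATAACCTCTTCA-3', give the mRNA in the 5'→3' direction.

5'-UCCUUAAAAGACGACGCUGGGGUGCGGAACCCGUCCUCUCUUUGGCAGGGAAAUUUCGUUUAGCAUGACUCUCAAUGGAUAACCUCUUCA-3'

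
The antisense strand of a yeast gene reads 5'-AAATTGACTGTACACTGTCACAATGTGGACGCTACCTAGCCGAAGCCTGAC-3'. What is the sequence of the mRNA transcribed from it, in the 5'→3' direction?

5'-GUCAGGCUUCGGCUAGGUAGCGUCCACAUUGUGACAGUGUACAGUCAAUUU-3'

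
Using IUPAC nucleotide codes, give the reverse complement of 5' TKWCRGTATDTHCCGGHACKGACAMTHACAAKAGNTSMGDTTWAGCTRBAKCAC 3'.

5'-GTGMTVYAGCTWAAHCKSANCTMTTGTDAKTGTCMGTDCCGGDAHATACYGWMA-3'

Standard pairs A↔T, G↔C; ambiguity codes pair R↔Y, M↔K, W↔W, S↔S, B↔V, D↔H, N↔N. Complement (AMWGYCATAHADGGCCDTGMCTGTKADTGTTMTCNASKCHAAWTCGAYVTMGTG), then reverse for 5'→3'.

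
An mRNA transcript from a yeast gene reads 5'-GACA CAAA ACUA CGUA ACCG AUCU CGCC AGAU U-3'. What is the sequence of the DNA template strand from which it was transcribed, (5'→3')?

5'-AATCTGGCGAGATCGGTTACGTAGTTTTGTGTC-3'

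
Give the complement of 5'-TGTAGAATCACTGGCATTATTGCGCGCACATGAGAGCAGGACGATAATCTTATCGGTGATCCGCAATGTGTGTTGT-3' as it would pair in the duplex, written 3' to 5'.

3'-ACATCTTAGTGACCGTAATAACGCGCGTGTACTCTCGTCCTGCTATTAGAATAGCCACTAGGCGTTACACACAACA-5'

Base-pairing A↔T, G↔C gives the complement. The complementary strand is antiparallel, so paired with a 5'→3' strand it runs 3'→5'.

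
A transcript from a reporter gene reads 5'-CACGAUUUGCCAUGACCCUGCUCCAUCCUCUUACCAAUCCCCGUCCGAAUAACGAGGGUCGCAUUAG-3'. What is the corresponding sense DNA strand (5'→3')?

5'-CACGATTTGCCATGACCCTGCTCCATCCTCTTACCAATCCCCGTCCGAATAACGAGGGTCGCATTAG-3'

The coding DNA strand has the same 5'→3' sequence as the mRNA with U replaced by T.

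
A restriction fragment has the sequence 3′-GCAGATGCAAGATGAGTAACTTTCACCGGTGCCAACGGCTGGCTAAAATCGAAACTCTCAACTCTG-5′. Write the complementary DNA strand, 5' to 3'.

The strand is given 3'→5', so its complement runs 5'→3' in the same left-to-right order: pair each base A↔T, G↔C.

5'-CGTCTACGTTCTACTCATTGAAAGTGGCCACGGTTGCCGACCGATTTTAGCTTTGAGAGTTGAGAC-3'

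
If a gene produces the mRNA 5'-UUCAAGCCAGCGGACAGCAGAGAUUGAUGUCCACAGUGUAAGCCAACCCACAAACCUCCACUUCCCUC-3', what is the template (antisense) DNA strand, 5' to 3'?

Replace U with T to get the coding DNA strand: TTCAAGCCAGCGGACAGCAGAGATTGATGTCCACAGTGTAAGCCAACCCACAAACCTCCACTTCCCTC. The template strand is its reverse complement (complement AAGTTCGGTCGCCTGTCGTCTCTAACTACAGGTGTCACATTCGGTTGGGTGTTTGGAGGTGAAGGGAG, then reverse).

5′-GAGGGAAGTGGAGGTTTGTGGGTTGGCTTACACTGTGGACATCAATCTCTGCTGTCCGCTGGCTTGAA-3′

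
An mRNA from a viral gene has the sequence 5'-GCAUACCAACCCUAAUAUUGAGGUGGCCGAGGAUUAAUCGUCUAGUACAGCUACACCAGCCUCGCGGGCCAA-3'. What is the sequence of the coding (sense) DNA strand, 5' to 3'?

5'-GCATACCAACCCTAATATTGAGGTGGCCGAGGATTAATCGTCTAGTACAGCTACACCAGCCTCGCGGGCCAA-3'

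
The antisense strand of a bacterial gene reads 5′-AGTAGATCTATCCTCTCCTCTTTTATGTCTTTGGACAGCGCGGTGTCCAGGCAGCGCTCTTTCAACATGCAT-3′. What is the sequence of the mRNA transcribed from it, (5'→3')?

5'-AUGCAUGUUGAAAGAGCGCUGCCUGGACACCGCGCUGUCCAAAGACAUAAAAGAGGAGAGGAUAGAUCUACU-3'

RNA polymerase reads the template 3'→5' and synthesizes mRNA 5'→3' by base-pairing (A→U, T→A, G↔C). The complement of the template is TCATCTAGATAGGAGAGGAGAAAATACAGAAACCTGTCGCGCCACAGGTCCGTCGCGAGAAAGTTGTACGTA; antiparallel, so 5'→3' the coding strand is ATGCATGTTGAAAGAGCGCTGCCTGGACACCGCGCTGTCCAAAGACATAAAAGAGGAGAGGATAGATCTACT. Replace T with U for the mRNA.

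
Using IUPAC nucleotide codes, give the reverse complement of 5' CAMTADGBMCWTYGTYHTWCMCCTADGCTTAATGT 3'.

Standard pairs A↔T, G↔C; ambiguity codes pair Y↔R, M↔K, W↔W, B↔V, D↔H. Complement (GTKATHCVKGWARCARDAWGKGGATHCGAATTACA), then reverse for 5'→3'.

5′-ACATTAAGCHTAGGKGWADRACRAWGKVCHTAKTG-3′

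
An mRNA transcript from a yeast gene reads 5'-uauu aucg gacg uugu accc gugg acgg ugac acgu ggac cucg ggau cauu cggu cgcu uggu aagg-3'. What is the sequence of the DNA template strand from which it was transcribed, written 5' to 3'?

5'-CCTTACCAAGCGACCGAATGATCCCGAGGTCCACGTGTCACCGTCCACGGGTACAACGTCCGATAATA-3'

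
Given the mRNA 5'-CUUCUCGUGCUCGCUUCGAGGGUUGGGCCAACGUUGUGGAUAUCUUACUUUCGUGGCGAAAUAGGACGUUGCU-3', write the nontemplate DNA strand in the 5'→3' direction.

5'-CTTCTCGTGCTCGCTTCGAGGGTTGGGCCAACGTTGTGGATATCTTACTTTCGTGGCGAAATAGGACGTTGCT-3'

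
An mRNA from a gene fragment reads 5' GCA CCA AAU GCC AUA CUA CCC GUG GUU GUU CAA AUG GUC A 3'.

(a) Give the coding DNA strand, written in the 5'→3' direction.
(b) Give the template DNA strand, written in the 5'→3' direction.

(a) 5'-GCACCAAATGCCATACTACCCGTGGTTGTTCAAATGGTCA-3'
(b) 5'-TGACCATTTGAACAACCACGGGTAGTATGGCATTTGGTGC-3'

(a) The coding strand matches the mRNA with U→T.
(b) The template strand is the reverse complement of the coding strand.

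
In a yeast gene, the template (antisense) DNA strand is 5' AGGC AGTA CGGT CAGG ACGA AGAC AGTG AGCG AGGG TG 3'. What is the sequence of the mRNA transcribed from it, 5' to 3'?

5'-CACCCUCGCUCACUGUCUUCGUCCUGACCGUACUGCCU-3'

The mRNA has the sequence of the coding strand (reverse complement of the template) with T→U. Reverse complement of AGGCAGTACGGTCAGGACGAAGACAGTGAGCGAGGGTG is CACCCTCGCTCACTGTCTTCGTCCTGACCGTACTGCCT; then T→U.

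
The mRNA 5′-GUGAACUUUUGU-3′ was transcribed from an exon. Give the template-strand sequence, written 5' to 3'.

5′-ACAAAAGTTCAC-3′

Replace U with T to get the coding DNA strand: GTGAACTTTTGT. The template strand is its reverse complement (complement CACTTGAAAACA, then reverse).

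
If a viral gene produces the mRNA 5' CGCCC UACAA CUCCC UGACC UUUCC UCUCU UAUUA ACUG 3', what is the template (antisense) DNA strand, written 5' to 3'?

5'-CAGTTAATAAGAGAGGAAAGGTCAGGGAGTTGTAGGGCG-3'

Replace U with T to get the coding DNA strand: CGCCCTACAACTCCCTGACCTTTCCTCTCTTATTAACTG. The template strand is its reverse complement (complement GCGGGATGTTGAGGGACTGGAAAGGAGAGAATAATTGAC, then reverse).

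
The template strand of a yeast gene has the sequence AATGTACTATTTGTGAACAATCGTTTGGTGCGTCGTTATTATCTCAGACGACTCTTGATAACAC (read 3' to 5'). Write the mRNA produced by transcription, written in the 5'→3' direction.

5'-UUACAUGAUAAACACUUGUUAGCAAACCACGCAGCAAUAAUAGAGUCUGCUGAGAACUAUUGUG-3'

Reading the template 3'→5' as shown, RNA polymerase pairs each base (A→U, T→A, G↔C) to build mRNA 5'→3' directly.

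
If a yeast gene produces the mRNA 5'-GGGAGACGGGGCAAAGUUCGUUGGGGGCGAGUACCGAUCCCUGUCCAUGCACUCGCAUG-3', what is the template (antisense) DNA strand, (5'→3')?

5'-CATGCGAGTGCATGGACAGGGATCGGTACTCGCCCCCAACGAACTTTGCCCCGTCTCCC-3'

Replace U with T to get the coding DNA strand: GGGAGACGGGGCAAAGTTCGTTGGGGGCGAGTACCGATCCCTGTCCATGCACTCGCATG. The template strand is its reverse complement (complement CCCTCTGCCCCGTTTCAAGCAACCCCCGCTCATGGCTAGGGACAGGTACGTGAGCGTAC, then reverse).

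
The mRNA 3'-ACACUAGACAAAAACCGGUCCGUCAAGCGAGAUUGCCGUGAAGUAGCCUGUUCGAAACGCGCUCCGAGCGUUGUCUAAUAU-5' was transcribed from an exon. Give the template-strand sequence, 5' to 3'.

5′-TGTGATCTGTTTTTGGCCAGGCAGTTCGCTCTAACGGCACTTCATCGGACAAGCTTTGCGCGAGGCTCGCAACAGATTATA-3′

Written 5'→3' the mRNA is UAUAAUCUGUUGCGAGCCUCGCGCAAAGCUUGUCCGAUGAAGUGCCGUUAGAGCGAACUGCCUGGCCAAAAACAGAUCACA, so the coding DNA strand is TATAATCTGTTGCGAGCCTCGCGCAAAGCTTGTCCGATGAAGTGCCGTTAGAGCGAACTGCCTGGCCAAAAACAGATCACA. The template is its reverse complement.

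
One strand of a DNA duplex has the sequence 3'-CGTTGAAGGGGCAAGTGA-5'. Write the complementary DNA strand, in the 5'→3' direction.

5'-GCAACTTCCCCGTTCACT-3'

The strand is given 3'→5', so its complement runs 5'→3' in the same left-to-right order: pair each base A↔T, G↔C.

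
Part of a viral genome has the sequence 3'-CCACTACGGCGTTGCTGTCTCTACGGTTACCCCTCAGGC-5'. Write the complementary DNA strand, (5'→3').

5'-GGTGATGCCGCAACGACAGAGATGCCAATGGGGAGTCCG-3'

The strand is given 3'→5', so its complement runs 5'→3' in the same left-to-right order: pair each base A↔T, G↔C.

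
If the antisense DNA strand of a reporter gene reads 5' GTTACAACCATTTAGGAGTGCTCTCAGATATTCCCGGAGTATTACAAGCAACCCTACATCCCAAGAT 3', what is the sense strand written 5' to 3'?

5'-ATCTTGGGATGTAGGGTTGCTTGTAATACTCCGGGAATATCTGAGAGCACTCCTAAATGGTTGTAAC-3'

The coding strand is complementary and antiparallel to the template: take the complement (A↔T, G↔C) and reverse.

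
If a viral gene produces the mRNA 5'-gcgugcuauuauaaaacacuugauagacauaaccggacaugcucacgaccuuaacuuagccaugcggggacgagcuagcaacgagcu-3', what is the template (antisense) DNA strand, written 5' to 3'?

5′-AGCTCGTTGCTAGCTCGTCCCCGCATGGCTAAGTTAAGGTCGTGAGCATGTCCGGTTATGTCTATCAAGTGTTTTATAATAGCACGC-3′

Replace U with T to get the coding DNA strand: GCGTGCTATTATAAAACACTTGATAGACATAACCGGACATGCTCACGACCTTAACTTAGCCATGCGGGGACGAGCTAGCAACGAGCT. The template strand is its reverse complement (complement CGCACGATAATATTTTGTGAACTATCTGTATTGGCCTGTACGAGTGCTGGAATTGAATCGGTACGCCCCTGCTCGATCGTTGCTCGA, then reverse).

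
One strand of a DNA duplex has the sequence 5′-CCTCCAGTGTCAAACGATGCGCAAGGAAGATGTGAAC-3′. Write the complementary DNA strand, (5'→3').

5'-GTTCACATCTTCCTTGCGCATCGTTTGACACTGGAGG-3'

Pairing A↔T and G↔C gives GGAGGTCACAGTTTGCTACGCGTTCCTTCTACACTTG, running 3'→5'. Reverse for the 5'→3' convention.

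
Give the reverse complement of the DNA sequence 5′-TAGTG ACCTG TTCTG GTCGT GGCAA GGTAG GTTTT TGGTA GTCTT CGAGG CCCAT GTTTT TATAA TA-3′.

Complement each base (A↔T, G↔C): ATCACTGGACAAGACCAGCACCGTTCCATCCAAAAACCATCAGAAGCTCCGGGTACAAAAATATTAT. Then reverse.

5'-TATTATAAAAACATGGGCCTCGAAGACTACCAAAAACCTACCTTGCCACGACCAGAACAGGTCACTA-3'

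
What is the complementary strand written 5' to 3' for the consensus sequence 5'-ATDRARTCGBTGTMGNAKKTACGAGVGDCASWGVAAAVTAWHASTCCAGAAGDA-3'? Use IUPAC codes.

Standard pairs A↔T, G↔C; ambiguity codes pair R↔Y, M↔K, W↔W, S↔S, B↔V, D↔H, N↔N. Complement (TAHYTYAGCVACAKCNTMMATGCTCBCHGTSWCBTTTBATWDTSAGGTCTTCHT), then reverse for 5'→3'.

5′-THCTTCTGGASTDWTABTTTBCWSTGHCBCTCGTAMMTNCKACAVCGAYTYHAT-3′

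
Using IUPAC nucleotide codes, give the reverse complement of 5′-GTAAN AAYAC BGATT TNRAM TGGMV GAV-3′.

5'-BTCBKCCAKTYNAAATCVGTRTTNTTAC-3'

Standard pairs A↔T, G↔C; ambiguity codes pair R↔Y, M↔K, B↔V, N↔N. Complement (CATTNTTRTGVCTAAANYTKACCKBCTB), then reverse for 5'→3'.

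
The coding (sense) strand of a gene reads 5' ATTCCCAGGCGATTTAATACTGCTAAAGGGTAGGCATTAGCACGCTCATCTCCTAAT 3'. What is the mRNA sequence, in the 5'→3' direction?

mRNA has the coding-strand sequence with U in place of T.

5'-AUUCCCAGGCGAUUUAAUACUGCUAAAGGGUAGGCAUUAGCACGCUCAUCUCCUAAU-3'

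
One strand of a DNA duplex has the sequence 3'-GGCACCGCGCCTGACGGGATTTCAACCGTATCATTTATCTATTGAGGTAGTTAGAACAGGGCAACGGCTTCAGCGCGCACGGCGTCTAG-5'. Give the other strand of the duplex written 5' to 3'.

The strand is given 3'→5', so its complement runs 5'→3' in the same left-to-right order: pair each base A↔T, G↔C.

5'-CCGTGGCGCGGACTGCCCTAAAGTTGGCATAGTAAATAGATAACTCCATCAATCTTGTCCCGTTGCCGAAGTCGCGCGTGCCGCAGATC-3'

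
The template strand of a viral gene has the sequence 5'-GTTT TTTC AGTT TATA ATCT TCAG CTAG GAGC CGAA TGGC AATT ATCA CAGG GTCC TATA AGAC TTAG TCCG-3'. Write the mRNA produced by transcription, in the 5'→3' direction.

5'-CGGACUAAGUCUUAUAGGACCCUGUGAUAAUUGCCAUUCGGCUCCUAGCUGAAGAUUAUAAACUGAAAAAAC-3'

The mRNA has the sequence of the coding strand (reverse complement of the template) with T→U. Reverse complement of GTTTTTTCAGTTTATAATCTTCAGCTAGGAGCCGAATGGCAATTATCACAGGGTCCTATAAGACTTAGTCCG is CGGACTAAGTCTTATAGGACCCTGTGATAATTGCCATTCGGCTCCTAGCTGAAGATTATAAACTGAAAAAAC; then T→U.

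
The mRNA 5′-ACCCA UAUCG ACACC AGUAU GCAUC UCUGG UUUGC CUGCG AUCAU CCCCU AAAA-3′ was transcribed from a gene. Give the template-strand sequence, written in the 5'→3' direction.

5′-TTTTAGGGGATGATCGCAGGCAAACCAGAGATGCATACTGGTGTCGATATGGGT-3′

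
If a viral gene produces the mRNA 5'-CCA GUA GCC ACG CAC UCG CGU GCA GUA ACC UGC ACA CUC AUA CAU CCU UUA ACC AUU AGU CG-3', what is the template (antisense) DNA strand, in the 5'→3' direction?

Replace U with T to get the coding DNA strand: CCAGTAGCCACGCACTCGCGTGCAGTAACCTGCACACTCATACATCCTTTAACCATTAGTCG. The template strand is its reverse complement (complement GGTCATCGGTGCGTGAGCGCACGTCATTGGACGTGTGAGTATGTAGGAAATTGGTAATCAGC, then reverse).

5'-CGACTAATGGTTAAAGGATGTATGAGTGTGCAGGTTACTGCACGCGAGTGCGTGGCTACTGG-3'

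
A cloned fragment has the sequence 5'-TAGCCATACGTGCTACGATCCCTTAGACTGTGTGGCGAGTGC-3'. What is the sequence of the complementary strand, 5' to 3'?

5'-GCACTCGCCACACAGTCTAAGGGATCGTAGCACGTATGGCTA-3'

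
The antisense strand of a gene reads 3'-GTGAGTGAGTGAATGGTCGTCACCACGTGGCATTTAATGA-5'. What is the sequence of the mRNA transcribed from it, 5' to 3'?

Reading the template 3'→5' as shown, RNA polymerase pairs each base (A→U, T→A, G↔C) to build mRNA 5'→3' directly.

5'-CACUCACUCACUUACCAGCAGUGGUGCACCGUAAAUUACU-3'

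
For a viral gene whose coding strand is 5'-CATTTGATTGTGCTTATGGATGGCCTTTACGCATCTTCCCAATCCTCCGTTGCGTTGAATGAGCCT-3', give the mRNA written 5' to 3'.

The mRNA is synthesized from the template strand, so it matches the coding strand with T replaced by U.

5'-CAUUUGAUUGUGCUUAUGGAUGGCCUUUACGCAUCUUCCCAAUCCUCCGUUGCGUUGAAUGAGCCU-3'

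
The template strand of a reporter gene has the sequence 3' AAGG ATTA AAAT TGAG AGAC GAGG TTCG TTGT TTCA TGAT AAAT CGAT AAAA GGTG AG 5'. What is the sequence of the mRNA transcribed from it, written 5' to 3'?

Reading the template 3'→5' as shown, RNA polymerase pairs each base (A→U, T→A, G↔C) to build mRNA 5'→3' directly.

5'-UUCCUAAUUUUAACUCUCUGCUCCAAGCAACAAAGUACUAUUUAGCUAUUUUCCACUC-3'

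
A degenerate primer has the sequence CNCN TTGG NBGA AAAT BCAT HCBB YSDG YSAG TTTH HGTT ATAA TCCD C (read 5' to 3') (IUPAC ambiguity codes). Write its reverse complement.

Standard pairs A↔T, G↔C; ambiguity codes pair Y↔R, S↔S, B↔V, D↔H, N↔N. Complement (GNGNAACCNVCTTTTAVGTADGVVRSHCRSTCAAADDCAATATTAGGHG), then reverse for 5'→3'.

5'-GHGGATTATAACDDAAACTSRCHSRVVGDATGVATTTTCVNCCAANGNG-3'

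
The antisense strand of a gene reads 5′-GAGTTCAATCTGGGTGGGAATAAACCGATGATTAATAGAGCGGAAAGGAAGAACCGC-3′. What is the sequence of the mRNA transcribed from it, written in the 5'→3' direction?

5'-GCGGUUCUUCCUUUCCGCUCUAUUAAUCAUCGGUUUAUUCCCACCCAGAUUGAACUC-3'

RNA polymerase reads the template 3'→5' and synthesizes mRNA 5'→3' by base-pairing (A→U, T→A, G↔C). The complement of the template is CTCAAGTTAGACCCACCCTTATTTGGCTACTAATTATCTCGCCTTTCCTTCTTGGCG; antiparallel, so 5'→3' the coding strand is GCGGTTCTTCCTTTCCGCTCTATTAATCATCGGTTTATTCCCACCCAGATTGAACTC. Replace T with U for the mRNA.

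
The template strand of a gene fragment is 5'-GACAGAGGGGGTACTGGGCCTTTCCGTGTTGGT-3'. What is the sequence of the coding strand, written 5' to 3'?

5'-ACCAACACGGAAAGGCCCAGTACCCCCTCTGTC-3'

The coding strand is complementary and antiparallel to the template: take the complement (A↔T, G↔C) and reverse.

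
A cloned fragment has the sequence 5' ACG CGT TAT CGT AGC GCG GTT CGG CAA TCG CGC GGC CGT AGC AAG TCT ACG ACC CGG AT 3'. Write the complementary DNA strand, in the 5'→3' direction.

5'-ATCCGGGTCGTAGACTTGCTACGGCCGCGCGATTGCCGAACCGCGCTACGATAACGCGT-3'

The complement of ACGCGTTATCGTAGCGCGGTTCGGCAATCGCGCGGCCGTAGCAAGTCTACGACCCGGAT is TGCGCAATAGCATCGCGCCAAGCCGTTAGCGCGCCGGCATCGTTCAGATGCTGGGCCTA (A↔T, G↔C). DNA strands are antiparallel, so the complementary strand runs 3'→5'; reversing gives the 5'→3' form.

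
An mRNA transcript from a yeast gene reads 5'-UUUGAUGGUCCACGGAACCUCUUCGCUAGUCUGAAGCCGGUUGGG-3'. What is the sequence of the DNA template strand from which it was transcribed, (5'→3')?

Replace U with T to get the coding DNA strand: TTTGATGGTCCACGGAACCTCTTCGCTAGTCTGAAGCCGGTTGGG. The template strand is its reverse complement (complement AAACTACCAGGTGCCTTGGAGAAGCGATCAGACTTCGGCCAACCC, then reverse).

5'-CCCAACCGGCTTCAGACTAGCGAAGAGGTTCCGTGGACCATCAAA-3'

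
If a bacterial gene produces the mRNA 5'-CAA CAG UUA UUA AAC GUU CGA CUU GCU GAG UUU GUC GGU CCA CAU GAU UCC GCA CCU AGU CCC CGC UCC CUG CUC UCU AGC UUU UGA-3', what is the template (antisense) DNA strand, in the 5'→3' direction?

Replace U with T to get the coding DNA strand: CAACAGTTATTAAACGTTCGACTTGCTGAGTTTGTCGGTCCACATGATTCCGCACCTAGTCCCCGCTCCCTGCTCTCTAGCTTTTGA. The template strand is its reverse complement (complement GTTGTCAATAATTTGCAAGCTGAACGACTCAAACAGCCAGGTGTACTAAGGCGTGGATCAGGGGCGAGGGACGAGAGATCGAAAACT, then reverse).

5'-TCAAAAGCTAGAGAGCAGGGAGCGGGGACTAGGTGCGGAATCATGTGGACCGACAAACTCAGCAAGTCGAACGTTTAATAACTGTTG-3'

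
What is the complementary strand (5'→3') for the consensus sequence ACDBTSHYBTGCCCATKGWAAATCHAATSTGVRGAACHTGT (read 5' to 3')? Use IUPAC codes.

5'-ACADGTTCYBCASATTDGATTTWCMATGGGCAVRDSAVHGT-3'

Standard pairs A↔T, G↔C; ambiguity codes pair R↔Y, K↔M, W↔W, S↔S, B↔V, D↔H. Complement (TGHVASDRVACGGGTAMCWTTTAGDTTASACBYCTTGDACA), then reverse for 5'→3'.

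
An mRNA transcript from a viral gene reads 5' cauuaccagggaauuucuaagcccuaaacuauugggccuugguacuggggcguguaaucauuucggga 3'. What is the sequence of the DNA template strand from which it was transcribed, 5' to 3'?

5′-TCCCGAAATGATTACACGCCCCAGTACCAAGGCCCAATAGTTTAGGGCTTAGAAATTCCCTGGTAATG-3′

Replace U with T to get the coding DNA strand: CATTACCAGGGAATTTCTAAGCCCTAAACTATTGGGCCTTGGTACTGGGGCGTGTAATCATTTCGGGA. The template strand is its reverse complement (complement GTAATGGTCCCTTAAAGATTCGGGATTTGATAACCCGGAACCATGACCCCGCACATTAGTAAAGCCCT, then reverse).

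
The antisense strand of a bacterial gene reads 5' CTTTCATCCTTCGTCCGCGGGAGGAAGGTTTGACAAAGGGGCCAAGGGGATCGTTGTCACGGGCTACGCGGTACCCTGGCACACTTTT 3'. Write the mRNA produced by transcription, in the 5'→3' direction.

5'-AAAAGUGUGCCAGGGUACCGCGUAGCCCGUGACAACGAUCCCCUUGGCCCCUUUGUCAAACCUUCCUCCCGCGGACGAAGGAUGAAAG-3'

The mRNA has the sequence of the coding strand (reverse complement of the template) with T→U. Reverse complement of CTTTCATCCTTCGTCCGCGGGAGGAAGGTTTGACAAAGGGGCCAAGGGGATCGTTGTCACGGGCTACGCGGTACCCTGGCACACTTTT is AAAAGTGTGCCAGGGTACCGCGTAGCCCGTGACAACGATCCCCTTGGCCCCTTTGTCAAACCTTCCTCCCGCGGACGAAGGATGAAAG; then T→U.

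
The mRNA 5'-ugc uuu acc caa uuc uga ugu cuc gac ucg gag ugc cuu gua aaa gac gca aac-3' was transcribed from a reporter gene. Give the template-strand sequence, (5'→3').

Replace U with T to get the coding DNA strand: TGCTTTACCCAATTCTGATGTCTCGACTCGGAGTGCCTTGTAAAAGACGCAAAC. The template strand is its reverse complement (complement ACGAAATGGGTTAAGACTACAGAGCTGAGCCTCACGGAACATTTTCTGCGTTTG, then reverse).

5'-GTTTGCGTCTTTTACAAGGCACTCCGAGTCGAGACATCAGAATTGGGTAAAGCA-3'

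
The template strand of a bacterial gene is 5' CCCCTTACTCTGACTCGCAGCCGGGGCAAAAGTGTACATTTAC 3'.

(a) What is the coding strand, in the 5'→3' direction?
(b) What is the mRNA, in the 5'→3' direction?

(a) The coding strand is the reverse complement of the template: complement GGGGAATGAGACTGAGCGTCGGCCCCGTTTTCACATGTAAATG, then reverse.
(b) mRNA has the coding-strand sequence with T→U.

(a) 5'-GTAAATGTACACTTTTGCCCCGGCTGCGAGTCAGAGTAAGGGG-3'
(b) 5′-GUAAAUGUACACUUUUGCCCCGGCUGCGAGUCAGAGUAAGGGG-3′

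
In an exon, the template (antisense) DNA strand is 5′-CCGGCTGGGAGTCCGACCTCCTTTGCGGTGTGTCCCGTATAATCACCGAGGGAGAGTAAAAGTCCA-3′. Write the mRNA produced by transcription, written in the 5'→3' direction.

The mRNA has the sequence of the coding strand (reverse complement of the template) with T→U. Reverse complement of CCGGCTGGGAGTCCGACCTCCTTTGCGGTGTGTCCCGTATAATCACCGAGGGAGAGTAAAAGTCCA is TGGACTTTTACTCTCCCTCGGTGATTATACGGGACACACCGCAAAGGAGGTCGGACTCCCAGCCGG; then T→U.

5'-UGGACUUUUACUCUCCCUCGGUGAUUAUACGGGACACACCGCAAAGGAGGUCGGACUCCCAGCCGG-3'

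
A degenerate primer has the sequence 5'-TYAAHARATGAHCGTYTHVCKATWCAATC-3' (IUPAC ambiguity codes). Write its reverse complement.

5'-GATTGWATMGBDARACGDTCATYTDTTRA-3'

Standard pairs A↔T, G↔C; ambiguity codes pair R↔Y, K↔M, W↔W, H↔D, V↔B. Complement (ARTTDTYTACTDGCARADBGMTAWGTTAG), then reverse for 5'→3'.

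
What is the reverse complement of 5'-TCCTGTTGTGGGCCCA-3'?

5'-TGGGCCCACAACAGGA-3'

Complement each base (A↔T, G↔C): AGGACAACACCCGGGT. Then reverse.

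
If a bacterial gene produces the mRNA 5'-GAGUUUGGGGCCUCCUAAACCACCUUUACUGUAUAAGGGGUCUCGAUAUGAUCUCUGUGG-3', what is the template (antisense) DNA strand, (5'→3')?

Replace U with T to get the coding DNA strand: GAGTTTGGGGCCTCCTAAACCACCTTTACTGTATAAGGGGTCTCGATATGATCTCTGTGG. The template strand is its reverse complement (complement CTCAAACCCCGGAGGATTTGGTGGAAATGACATATTCCCCAGAGCTATACTAGAGACACC, then reverse).

5'-CCACAGAGATCATATCGAGACCCCTTATACAGTAAAGGTGGTTTAGGAGGCCCCAAACTC-3'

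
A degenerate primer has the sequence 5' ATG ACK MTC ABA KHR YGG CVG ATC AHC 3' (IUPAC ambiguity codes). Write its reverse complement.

Standard pairs A↔T, G↔C; ambiguity codes pair R↔Y, M↔K, B↔V, H↔D. Complement (TACTGMKAGTVTMDYRCCGBCTAGTDG), then reverse for 5'→3'.

5′-GDTGATCBGCCRYDMTVTGAKMGTCAT-3′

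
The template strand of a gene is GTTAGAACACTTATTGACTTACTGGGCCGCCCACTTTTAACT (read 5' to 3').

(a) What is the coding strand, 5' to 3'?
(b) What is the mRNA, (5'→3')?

(a) 5′-AGTTAAAAGTGGGCGGCCCAGTAAGTCAATAAGTGTTCTAAC-3′
(b) 5'-AGUUAAAAGUGGGCGGCCCAGUAAGUCAAUAAGUGUUCUAAC-3'

(a) The coding strand is the reverse complement of the template: complement CAATCTTGTGAATAACTGAATGACCCGGCGGGTGAAAATTGA, then reverse.
(b) mRNA has the coding-strand sequence with T→U.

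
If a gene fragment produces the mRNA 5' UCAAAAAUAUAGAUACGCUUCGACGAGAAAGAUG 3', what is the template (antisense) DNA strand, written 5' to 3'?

5′-CATCTTTCTCGTCGAAGCGTATCTATATTTTTGA-3′

Replace U with T to get the coding DNA strand: TCAAAAATATAGATACGCTTCGACGAGAAAGATG. The template strand is its reverse complement (complement AGTTTTTATATCTATGCGAAGCTGCTCTTTCTAC, then reverse).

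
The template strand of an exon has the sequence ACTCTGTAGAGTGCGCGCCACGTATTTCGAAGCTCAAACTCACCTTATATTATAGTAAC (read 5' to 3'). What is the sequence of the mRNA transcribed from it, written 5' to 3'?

5′-GUUACUAUAAUAUAAGGUGAGUUUGAGCUUCGAAAUACGUGGCGCGCACUCUACAGAGU-3′

RNA polymerase reads the template 3'→5' and synthesizes mRNA 5'→3' by base-pairing (A→U, T→A, G↔C). The complement of the template is TGAGACATCTCACGCGCGGTGCATAAAGCTTCGAGTTTGAGTGGAATATAATATCATTG; antiparallel, so 5'→3' the coding strand is GTTACTATAATATAAGGTGAGTTTGAGCTTCGAAATACGTGGCGCGCACTCTACAGAGT. Replace T with U for the mRNA.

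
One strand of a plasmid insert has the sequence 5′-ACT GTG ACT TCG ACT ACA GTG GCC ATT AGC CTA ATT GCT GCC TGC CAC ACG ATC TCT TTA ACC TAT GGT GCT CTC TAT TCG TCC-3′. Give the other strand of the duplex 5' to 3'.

5'-GGACGAATAGAGAGCACCATAGGTTAAAGAGATCGTGTGGCAGGCAGCAATTAGGCTAATGGCCACTGTAGTCGAAGTCACAGT-3'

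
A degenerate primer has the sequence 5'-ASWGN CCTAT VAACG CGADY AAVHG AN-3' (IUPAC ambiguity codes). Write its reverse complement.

5'-NTCDBTTRHTCGCGTTBATAGGNCWST-3'

Standard pairs A↔T, G↔C; ambiguity codes pair Y↔R, W↔W, S↔S, D↔H, V↔B, N↔N. Complement (TSWCNGGATABTTGCGCTHRTTBDCTN), then reverse for 5'→3'.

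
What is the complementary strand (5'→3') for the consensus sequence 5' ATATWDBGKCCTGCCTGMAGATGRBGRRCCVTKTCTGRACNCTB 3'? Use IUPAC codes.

5'-VAGNGTYCAGAMABGGYYCVYCATCTKCAGGCAGGMCVHWATAT-3'

Standard pairs A↔T, G↔C; ambiguity codes pair R↔Y, M↔K, W↔W, B↔V, D↔H, N↔N. Complement (TATAWHVCMGGACGGACKTCTACYVCYYGGBAMAGACYTGNGAV), then reverse for 5'→3'.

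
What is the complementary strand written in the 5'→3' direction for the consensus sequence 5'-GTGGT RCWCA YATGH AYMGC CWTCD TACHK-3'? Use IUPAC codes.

5'-MDGTAHGAWGGCKRTDCATRTGWGYACCAC-3'

Standard pairs A↔T, G↔C; ambiguity codes pair R↔Y, M↔K, W↔W, D↔H. Complement (CACCAYGWGTRTACDTRKCGGWAGHATGDM), then reverse for 5'→3'.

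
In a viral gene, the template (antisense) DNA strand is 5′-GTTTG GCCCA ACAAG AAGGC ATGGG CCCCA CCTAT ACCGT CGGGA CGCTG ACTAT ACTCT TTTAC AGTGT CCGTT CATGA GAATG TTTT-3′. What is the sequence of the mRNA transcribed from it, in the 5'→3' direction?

The mRNA has the sequence of the coding strand (reverse complement of the template) with T→U. Reverse complement of GTTTGGCCCAACAAGAAGGCATGGGCCCCACCTATACCGTCGGGACGCTGACTATACTCTTTTACAGTGTCCGTTCATGAGAATGTTTT is AAAACATTCTCATGAACGGACACTGTAAAAGAGTATAGTCAGCGTCCCGACGGTATAGGTGGGGCCCATGCCTTCTTGTTGGGCCAAAC; then T→U.

5'-AAAACAUUCUCAUGAACGGACACUGUAAAAGAGUAUAGUCAGCGUCCCGACGGUAUAGGUGGGGCCCAUGCCUUCUUGUUGGGCCAAAC-3'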